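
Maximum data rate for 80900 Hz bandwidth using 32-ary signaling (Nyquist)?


Rate = 2 * B * log2(M) = 2 * 80900 * 5.0 = 809000.0

809000.0 bps


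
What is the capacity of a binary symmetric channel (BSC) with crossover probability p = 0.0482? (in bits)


H(p) = -p*log2(p) - (1-p)*log2(1-p) = -0.0482*log2(0.0482) - 0.9518*log2(0.9518) = 0.210866 + 0.067834 = 0.2787. C = 1 - H(p) = 1 - 0.2787 = 0.7213

0.7213 bits


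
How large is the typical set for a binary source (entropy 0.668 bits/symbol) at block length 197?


log2|A_typical| = nH = 197 * 0.668 = 131.596, so |A_typical| ~ 2^131.596 = 4.115e+39

4.115e+39


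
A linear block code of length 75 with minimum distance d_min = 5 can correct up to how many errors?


Correction capability = floor((d-1)/2) = floor((5-1)/2) = 2

2 errors


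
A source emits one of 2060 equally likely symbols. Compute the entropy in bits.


H = log2(n) = log2(2060) = 11.0084

11.0084 bits


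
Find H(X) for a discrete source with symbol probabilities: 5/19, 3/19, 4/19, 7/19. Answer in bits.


H = -sum(p_i * log2(p_i)). Terms: -(5/19)*log2(5/19) = 0.506842; -(3/19)*log2(3/19) = 0.420468; -(4/19)*log2(4/19) = 0.473248; -(7/19)*log2(7/19) = 0.530737. H = 0.506842 + 0.420468 + 0.473248 + 0.530737 = 1.9313

1.9313 bits


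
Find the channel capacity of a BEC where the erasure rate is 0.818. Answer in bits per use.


C = 1 - epsilon = 1 - 0.818 = 0.182

0.182 bits


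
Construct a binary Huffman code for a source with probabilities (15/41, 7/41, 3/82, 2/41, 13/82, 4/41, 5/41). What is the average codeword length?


Huffman construction (repeatedly merge the two least-probable nodes; each merge adds 1 bit to every symbol beneath it): 3/82 + 2/41 = 7/82; 7/82 + 4/41 = 15/82; 5/41 + 13/82 = 23/82; 7/41 + 15/82 = 29/82; 23/82 + 29/82 = 26/41; 15/41 + 26/41 = 1. Resulting codeword lengths (in the order the probabilities were given): (1, 3, 5, 5, 3, 4, 3). L_avg = sum(p_i * l_i) = 15/41*1 + 7/41*3 + 3/82*5 + 2/41*5 + 13/82*3 + 4/41*4 + 5/41*3 = 104/41 = 2.5366

2.5366 bits


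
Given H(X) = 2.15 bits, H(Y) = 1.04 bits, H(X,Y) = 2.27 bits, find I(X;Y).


I(X;Y) = H(X) + H(Y) - H(X,Y) = 2.15 + 1.04 - 2.27 = 0.92

0.92 bits


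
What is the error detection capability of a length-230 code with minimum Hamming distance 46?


Detection capability = d_min - 1 = 46 - 1 = 45

45 errors


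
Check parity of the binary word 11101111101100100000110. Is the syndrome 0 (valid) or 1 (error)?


Syndrome = XOR of all bits = 1 XOR 1 XOR 1 XOR 0 XOR 1 XOR 1 XOR 1 XOR 1 XOR 1 XOR 0 XOR 1 XOR 1 XOR 0 XOR 0 XOR 1 XOR 0 XOR 0 XOR 0 XOR 0 XOR 0 XOR 1 XOR 1 XOR 0 = 1

1


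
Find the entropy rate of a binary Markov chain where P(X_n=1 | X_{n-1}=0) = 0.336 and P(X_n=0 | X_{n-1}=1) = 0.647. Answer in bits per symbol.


Stationary distribution: pi_0 = p10/(p01+p10) = 0.6582, pi_1 = 0.3418. Entropy rate H' = pi_0*H(p01) + pi_1*H(p10) = 0.6582*0.9209 + 0.3418*0.9367 = 0.9263

0.9263 bits/symbol


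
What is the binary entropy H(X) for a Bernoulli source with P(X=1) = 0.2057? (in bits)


H = -p*log2(p) - (1-p)*log2(1-p). -0.2057*log2(0.2057) = 0.469281; -0.7943*log2(0.7943) = 0.263901. H = 0.469281 + 0.263901 = 0.7332

0.7332 bits


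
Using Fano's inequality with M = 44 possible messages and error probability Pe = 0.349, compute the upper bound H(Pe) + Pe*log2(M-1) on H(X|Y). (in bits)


H(Pe) = -Pe*log2(Pe) - (1-Pe)*log2(1-Pe) = -0.349*log2(0.349) - 0.651*log2(0.651) = 0.530027 + 0.403145 = 0.9332. Pe*log2(M-1) = 0.349*log2(43) = 1.893766. Bound = H(Pe) + Pe*log2(M-1) = 0.530027 + 0.403145 + 1.893766 = 2.8269

2.8269 bits


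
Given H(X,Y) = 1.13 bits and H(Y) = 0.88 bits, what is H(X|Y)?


H(X|Y) = H(X,Y) - H(Y) = 1.13 - 0.88 = 0.25

0.25 bits


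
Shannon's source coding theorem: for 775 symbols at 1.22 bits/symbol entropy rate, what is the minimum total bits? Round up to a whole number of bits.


Minimum bits >= n * H = 775 * 1.22 = 945.5, rounded up to a whole number of bits = 946

946 bits


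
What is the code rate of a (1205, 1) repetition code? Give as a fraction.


Rate = k/n = 1/1205

1/1205


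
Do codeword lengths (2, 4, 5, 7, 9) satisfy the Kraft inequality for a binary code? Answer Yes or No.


Kraft sum = sum(2^(-l_i)) = 0.3535, need <= 1. Result: satisfied (a binary prefix-free code with these lengths exists)

Yes


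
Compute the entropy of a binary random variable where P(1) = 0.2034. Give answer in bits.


H = -p*log2(p) - (1-p)*log2(1-p). -0.2034*log2(0.2034) = 0.467334; -0.7966*log2(0.7966) = 0.261343. H = 0.467334 + 0.261343 = 0.7287

0.7287 bits


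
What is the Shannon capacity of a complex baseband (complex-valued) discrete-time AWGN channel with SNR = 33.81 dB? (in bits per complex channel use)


SNR_linear = 10^(33.81/10) = 2404.3628; C = log2(1 + SNR_linear) = log2(1 + 2404.3628) = 11.232

11.232 bits/channel use


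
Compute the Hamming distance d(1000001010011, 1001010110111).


Count differing positions: . . . ^ . ^ ^ ^ . . ^ . . = 5 differences

5


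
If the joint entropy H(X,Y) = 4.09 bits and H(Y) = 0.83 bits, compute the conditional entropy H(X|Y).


H(X|Y) = H(X,Y) - H(Y) = 4.09 - 0.83 = 3.26

3.26 bits


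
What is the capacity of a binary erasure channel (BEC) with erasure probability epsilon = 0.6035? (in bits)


C = 1 - epsilon = 1 - 0.6035 = 0.3965

0.3965 bits


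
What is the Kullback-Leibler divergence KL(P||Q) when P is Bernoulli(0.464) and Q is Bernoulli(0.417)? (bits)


KL = p*log2(p/q) + (1-p)*log2((1-p)/(1-q)) = 0.464*log2(0.464/0.417) + 0.536*log2(0.536/0.583) = 0.0065

0.0065 bits


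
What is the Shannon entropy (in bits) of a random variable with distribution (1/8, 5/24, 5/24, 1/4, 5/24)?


H = -sum(p_i * log2(p_i)). Terms: -(1/8)*log2(1/8) = 0.375000; -(5/24)*log2(5/24) = 0.471466; -(5/24)*log2(5/24) = 0.471466; -(1/4)*log2(1/4) = 0.500000; -(5/24)*log2(5/24) = 0.471466. H = 0.375000 + 0.471466 + 0.471466 + 0.500000 + 0.471466 = 2.2894

2.2894 bits


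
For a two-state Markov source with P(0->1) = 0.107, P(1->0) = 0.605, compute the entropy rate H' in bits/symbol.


Stationary distribution: pi_0 = p10/(p01+p10) = 0.8497, pi_1 = 0.1503. Entropy rate H' = pi_0*H(p01) + pi_1*H(p10) = 0.8497*0.4908 + 0.1503*0.968 = 0.5625

0.5625 bits/symbol


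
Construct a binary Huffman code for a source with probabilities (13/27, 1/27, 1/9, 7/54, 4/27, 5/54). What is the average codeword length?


Huffman construction (repeatedly merge the two least-probable nodes; each merge adds 1 bit to every symbol beneath it): 1/27 + 5/54 = 7/54; 1/9 + 7/54 = 13/54; 7/54 + 4/27 = 5/18; 13/54 + 5/18 = 14/27; 13/27 + 14/27 = 1. Resulting codeword lengths (in the order the probabilities were given): (1, 4, 3, 3, 3, 4). L_avg = sum(p_i * l_i) = 13/27*1 + 1/27*4 + 1/9*3 + 7/54*3 + 4/27*3 + 5/54*4 = 13/6 = 2.1667

2.1667 bits


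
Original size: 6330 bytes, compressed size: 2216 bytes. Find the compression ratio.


Ratio = original / compressed = 6330 / 2216 = 2.8565

2.8565


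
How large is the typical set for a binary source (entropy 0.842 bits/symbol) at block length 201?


log2|A_typical| = nH = 201 * 0.842 = 169.242, so |A_typical| ~ 2^169.242 = 8.849e+50

8.849e+50


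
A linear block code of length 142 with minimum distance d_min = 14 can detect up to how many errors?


Detection capability = d_min - 1 = 14 - 1 = 13

13 errors


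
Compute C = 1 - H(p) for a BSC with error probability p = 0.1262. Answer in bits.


H(p) = -p*log2(p) - (1-p)*log2(1-p) = -0.1262*log2(0.1262) - 0.8738*log2(0.8738) = 0.376860 + 0.170063 = 0.5469. C = 1 - H(p) = 1 - 0.5469 = 0.4531

0.4531 bits


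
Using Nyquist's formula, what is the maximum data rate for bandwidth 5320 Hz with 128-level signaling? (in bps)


Rate = 2 * B * log2(M) = 2 * 5320 * 7.0 = 74480.0

74480.0 bps


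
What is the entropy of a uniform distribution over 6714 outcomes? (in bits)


H = log2(n) = log2(6714) = 12.713

12.713 bits


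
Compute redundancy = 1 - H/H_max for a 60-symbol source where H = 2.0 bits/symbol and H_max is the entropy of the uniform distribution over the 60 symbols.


H_max = log2(K) = log2(60) = 5.9069 bits/symbol. Redundancy = 1 - H/H_max = 1 - 2.0/5.9069 = 1 - 0.3386 = 0.6614

0.6614


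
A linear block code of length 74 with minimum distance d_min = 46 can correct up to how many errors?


Correction capability = floor((d-1)/2) = floor((46-1)/2) = 22

22 errors


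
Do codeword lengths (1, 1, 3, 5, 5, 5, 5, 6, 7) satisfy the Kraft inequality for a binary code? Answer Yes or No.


Kraft sum = sum(2^(-l_i)) = 1.2734, need <= 1. Result: violated (a binary prefix-free code with these lengths cannot exist)

No


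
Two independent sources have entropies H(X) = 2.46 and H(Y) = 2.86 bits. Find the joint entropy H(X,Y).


For independent variables, H(X,Y) = H(X) + H(Y) = 2.46 + 2.86 = 5.32

5.32 bits


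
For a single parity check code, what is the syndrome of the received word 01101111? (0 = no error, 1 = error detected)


Syndrome = XOR of all bits = 0 XOR 1 XOR 1 XOR 0 XOR 1 XOR 1 XOR 1 XOR 1 = 0

0


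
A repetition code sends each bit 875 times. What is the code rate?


Rate = k/n = 1/875

1/875


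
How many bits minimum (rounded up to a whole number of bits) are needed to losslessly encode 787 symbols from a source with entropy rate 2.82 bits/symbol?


Minimum bits >= n * H = 787 * 2.82 = 2219.34, rounded up to a whole number of bits = 2220

2220 bits


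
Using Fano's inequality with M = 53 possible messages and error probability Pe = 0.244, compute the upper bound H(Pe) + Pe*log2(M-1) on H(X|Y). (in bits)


H(Pe) = -Pe*log2(Pe) - (1-Pe)*log2(1-Pe) = -0.244*log2(0.244) - 0.756*log2(0.756) = 0.496551 + 0.305078 = 0.8016. Pe*log2(M-1) = 0.244*log2(52) = 1.390907. Bound = H(Pe) + Pe*log2(M-1) = 0.496551 + 0.305078 + 1.390907 = 2.1925

2.1925 bits


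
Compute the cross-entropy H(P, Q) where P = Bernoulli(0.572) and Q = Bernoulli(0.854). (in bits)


H(P,Q) = -p*log2(q) - (1-p)*log2(1-q). -0.572*log2(0.854) = 0.130240; -0.428*log2(0.146) = 1.188111. H(P,Q) = 0.130240 + 1.188111 = 1.3184

1.3184 bits


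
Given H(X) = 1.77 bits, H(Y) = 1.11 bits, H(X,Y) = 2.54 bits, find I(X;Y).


I(X;Y) = H(X) + H(Y) - H(X,Y) = 1.77 + 1.11 - 2.54 = 0.34

0.34 bits


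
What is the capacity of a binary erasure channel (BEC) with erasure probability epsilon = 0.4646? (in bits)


C = 1 - epsilon = 1 - 0.4646 = 0.5354

0.5354 bits


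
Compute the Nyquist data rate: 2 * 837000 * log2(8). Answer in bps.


Rate = 2 * B * log2(M) = 2 * 837000 * 3.0 = 5022000.0

5022000.0 bps


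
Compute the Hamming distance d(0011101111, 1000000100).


Count differing positions: ^ . ^ ^ ^ . ^ . ^ ^ = 7 differences

7


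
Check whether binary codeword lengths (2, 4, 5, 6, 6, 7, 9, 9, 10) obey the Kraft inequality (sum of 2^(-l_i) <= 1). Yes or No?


Kraft sum = sum(2^(-l_i)) = 0.3877, need <= 1. Result: satisfied (a binary prefix-free code with these lengths exists)

Yes


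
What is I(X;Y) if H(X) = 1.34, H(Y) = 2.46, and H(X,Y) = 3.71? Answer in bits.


I(X;Y) = H(X) + H(Y) - H(X,Y) = 1.34 + 2.46 - 3.71 = 0.09

0.09 bits


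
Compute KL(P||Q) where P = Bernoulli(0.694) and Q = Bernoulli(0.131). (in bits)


KL = p*log2(p/q) + (1-p)*log2((1-p)/(1-q)) = 0.694*log2(0.694/0.131) + 0.306*log2(0.306/0.869) = 1.2085

1.2085 bits


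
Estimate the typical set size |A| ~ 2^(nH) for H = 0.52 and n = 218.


log2|A_typical| = nH = 218 * 0.52 = 113.36, so |A_typical| ~ 2^113.36 = 1.333e+34

1.333e+34


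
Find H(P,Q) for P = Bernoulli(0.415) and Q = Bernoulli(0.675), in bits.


H(P,Q) = -p*log2(q) - (1-p)*log2(1-q). -0.415*log2(0.675) = 0.235322; -0.585*log2(0.325) = 0.948571. H(P,Q) = 0.235322 + 0.948571 = 1.1839

1.1839 bits


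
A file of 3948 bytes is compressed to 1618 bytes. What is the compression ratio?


Ratio = original / compressed = 3948 / 1618 = 2.44

2.44


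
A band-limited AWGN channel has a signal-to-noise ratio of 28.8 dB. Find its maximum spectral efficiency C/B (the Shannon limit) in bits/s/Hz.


SNR_linear = 10^(28.8/10) = 758.5776; C/B = log2(1 + SNR_linear) = log2(1 + 758.5776) = 9.5691

9.5691 bits/s/Hz


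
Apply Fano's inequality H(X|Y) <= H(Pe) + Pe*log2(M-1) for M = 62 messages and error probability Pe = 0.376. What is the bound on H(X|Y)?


H(Pe) = -Pe*log2(Pe) - (1-Pe)*log2(1-Pe) = -0.376*log2(0.376) - 0.624*log2(0.624) = 0.530609 + 0.424558 = 0.9552. Pe*log2(M-1) = 0.376*log2(61) = 2.229957. Bound = H(Pe) + Pe*log2(M-1) = 0.530609 + 0.424558 + 2.229957 = 3.1851

3.1851 bits


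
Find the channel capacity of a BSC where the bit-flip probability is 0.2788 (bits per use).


H(p) = -p*log2(p) - (1-p)*log2(1-p) = -0.2788*log2(0.2788) - 0.7212*log2(0.7212) = 0.513744 + 0.340066 = 0.8538. C = 1 - H(p) = 1 - 0.8538 = 0.1462

0.1462 bits


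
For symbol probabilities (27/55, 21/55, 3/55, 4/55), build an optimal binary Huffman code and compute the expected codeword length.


Huffman construction (repeatedly merge the two least-probable nodes; each merge adds 1 bit to every symbol beneath it): 3/55 + 4/55 = 7/55; 7/55 + 21/55 = 28/55; 27/55 + 28/55 = 1. Resulting codeword lengths (in the order the probabilities were given): (1, 2, 3, 3). L_avg = sum(p_i * l_i) = 27/55*1 + 21/55*2 + 3/55*3 + 4/55*3 = 18/11 = 1.6364

1.6364 bits


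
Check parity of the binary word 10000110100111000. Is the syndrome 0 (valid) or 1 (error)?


Syndrome = XOR of all bits = 1 XOR 0 XOR 0 XOR 0 XOR 0 XOR 1 XOR 1 XOR 0 XOR 1 XOR 0 XOR 0 XOR 1 XOR 1 XOR 1 XOR 0 XOR 0 XOR 0 = 1

1


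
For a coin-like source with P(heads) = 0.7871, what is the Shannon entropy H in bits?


H = -p*log2(p) - (1-p)*log2(1-p). -0.7871*log2(0.7871) = 0.271850; -0.2129*log2(0.2129) = 0.475140. H = 0.271850 + 0.475140 = 0.747

0.747 bits


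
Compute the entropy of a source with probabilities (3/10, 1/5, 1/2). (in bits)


H = -sum(p_i * log2(p_i)). Terms: -(3/10)*log2(3/10) = 0.521090; -(1/5)*log2(1/5) = 0.464386; -(1/2)*log2(1/2) = 0.500000. H = 0.521090 + 0.464386 + 0.500000 = 1.4855

1.4855 bits


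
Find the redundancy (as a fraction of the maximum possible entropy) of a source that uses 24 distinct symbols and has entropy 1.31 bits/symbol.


H_max = log2(K) = log2(24) = 4.585 bits/symbol. Redundancy = 1 - H/H_max = 1 - 1.31/4.585 = 1 - 0.2857 = 0.7143

0.7143


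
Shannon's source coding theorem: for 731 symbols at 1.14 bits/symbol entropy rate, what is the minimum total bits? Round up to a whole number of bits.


Minimum bits >= n * H = 731 * 1.14 = 833.34, rounded up to a whole number of bits = 834

834 bits


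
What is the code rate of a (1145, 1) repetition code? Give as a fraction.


Rate = k/n = 1/1145

1/1145


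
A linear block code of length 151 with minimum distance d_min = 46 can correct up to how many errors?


Correction capability = floor((d-1)/2) = floor((46-1)/2) = 22

22 errors


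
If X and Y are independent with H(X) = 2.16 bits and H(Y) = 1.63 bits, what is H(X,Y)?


For independent variables, H(X,Y) = H(X) + H(Y) = 2.16 + 1.63 = 3.79

3.79 bits


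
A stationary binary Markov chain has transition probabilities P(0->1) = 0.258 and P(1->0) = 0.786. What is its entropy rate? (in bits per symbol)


Stationary distribution: pi_0 = p10/(p01+p10) = 0.7529, pi_1 = 0.2471. Entropy rate H' = pi_0*H(p01) + pi_1*H(p10) = 0.7529*0.8237 + 0.2471*0.7491 = 0.8053

0.8053 bits/symbol


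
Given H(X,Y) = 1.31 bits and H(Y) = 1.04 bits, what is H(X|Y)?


H(X|Y) = H(X,Y) - H(Y) = 1.31 - 1.04 = 0.27

0.27 bits


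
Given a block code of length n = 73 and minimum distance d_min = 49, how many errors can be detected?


Detection capability = d_min - 1 = 49 - 1 = 48

48 errors


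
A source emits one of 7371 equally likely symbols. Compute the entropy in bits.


H = log2(n) = log2(7371) = 12.8476

12.8476 bits


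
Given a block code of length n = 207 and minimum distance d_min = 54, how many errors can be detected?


Detection capability = d_min - 1 = 54 - 1 = 53

53 errors


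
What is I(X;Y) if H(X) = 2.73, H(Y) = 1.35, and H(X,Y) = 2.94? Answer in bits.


I(X;Y) = H(X) + H(Y) - H(X,Y) = 2.73 + 1.35 - 2.94 = 1.14

1.14 bits


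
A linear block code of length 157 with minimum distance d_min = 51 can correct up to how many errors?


Correction capability = floor((d-1)/2) = floor((51-1)/2) = 25

25 errors


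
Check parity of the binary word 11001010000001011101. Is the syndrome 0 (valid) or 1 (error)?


Syndrome = XOR of all bits = 1 XOR 1 XOR 0 XOR 0 XOR 1 XOR 0 XOR 1 XOR 0 XOR 0 XOR 0 XOR 0 XOR 0 XOR 0 XOR 1 XOR 0 XOR 1 XOR 1 XOR 1 XOR 0 XOR 1 = 1

1


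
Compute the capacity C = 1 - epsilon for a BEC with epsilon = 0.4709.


C = 1 - epsilon = 1 - 0.4709 = 0.5291

0.5291 bits


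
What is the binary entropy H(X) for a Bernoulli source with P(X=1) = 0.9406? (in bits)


H = -p*log2(p) - (1-p)*log2(1-p). -0.9406*log2(0.9406) = 0.083099; -0.0594*log2(0.0594) = 0.241960. H = 0.083099 + 0.241960 = 0.3251

0.3251 bits


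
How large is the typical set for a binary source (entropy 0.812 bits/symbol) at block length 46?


log2|A_typical| = nH = 46 * 0.812 = 37.352, so |A_typical| ~ 2^37.352 = 1.754e+11

1.754e+11


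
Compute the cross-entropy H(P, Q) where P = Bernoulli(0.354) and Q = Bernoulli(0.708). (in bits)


H(P,Q) = -p*log2(q) - (1-p)*log2(1-q). -0.354*log2(0.708) = 0.176355; -0.646*log2(0.292) = 1.147270. H(P,Q) = 0.176355 + 1.147270 = 1.3236

1.3236 bits


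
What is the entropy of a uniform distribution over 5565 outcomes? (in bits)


H = log2(n) = log2(5565) = 12.4422

12.4422 bits


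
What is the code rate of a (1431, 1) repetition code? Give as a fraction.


Rate = k/n = 1/1431

1/1431


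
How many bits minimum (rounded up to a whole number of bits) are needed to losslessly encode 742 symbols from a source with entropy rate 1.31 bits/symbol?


Minimum bits >= n * H = 742 * 1.31 = 972.02, rounded up to a whole number of bits = 973

973 bits


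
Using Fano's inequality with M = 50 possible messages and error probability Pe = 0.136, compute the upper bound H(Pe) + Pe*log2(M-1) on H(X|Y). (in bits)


H(Pe) = -Pe*log2(Pe) - (1-Pe)*log2(1-Pe) = -0.136*log2(0.136) - 0.864*log2(0.864) = 0.391452 + 0.182215 = 0.5737. Pe*log2(M-1) = 0.136*log2(49) = 0.763601. Bound = H(Pe) + Pe*log2(M-1) = 0.391452 + 0.182215 + 0.763601 = 1.3373

1.3373 bits


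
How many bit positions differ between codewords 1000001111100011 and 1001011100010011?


Count differing positions: . . . ^ . ^ . . ^ ^ ^ ^ . . . . = 6 differences

6


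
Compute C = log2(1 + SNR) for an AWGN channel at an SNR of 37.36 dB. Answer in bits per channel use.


SNR_linear = 10^(37.36/10) = 5445.0265; C = log2(1 + SNR_linear) = log2(1 + 5445.0265) = 12.411

12.411 bits/channel use


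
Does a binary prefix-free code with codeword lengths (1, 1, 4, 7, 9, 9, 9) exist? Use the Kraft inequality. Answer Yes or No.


Kraft sum = sum(2^(-l_i)) = 1.0762, need <= 1. Result: violated (a binary prefix-free code with these lengths cannot exist)

No


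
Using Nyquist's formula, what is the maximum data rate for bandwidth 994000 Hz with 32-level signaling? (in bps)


Rate = 2 * B * log2(M) = 2 * 994000 * 5.0 = 9940000.0

9940000.0 bps


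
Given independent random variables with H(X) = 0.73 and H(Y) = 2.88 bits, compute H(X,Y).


For independent variables, H(X,Y) = H(X) + H(Y) = 0.73 + 2.88 = 3.61

3.61 bits


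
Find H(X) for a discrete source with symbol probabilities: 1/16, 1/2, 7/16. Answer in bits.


H = -sum(p_i * log2(p_i)). Terms: -(1/16)*log2(1/16) = 0.250000; -(1/2)*log2(1/2) = 0.500000; -(7/16)*log2(7/16) = 0.521782. H = 0.250000 + 0.500000 + 0.521782 = 1.2718

1.2718 bits


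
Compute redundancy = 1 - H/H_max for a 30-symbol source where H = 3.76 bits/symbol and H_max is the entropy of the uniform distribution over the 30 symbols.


H_max = log2(K) = log2(30) = 4.9069 bits/symbol. Redundancy = 1 - H/H_max = 1 - 3.76/4.9069 = 1 - 0.7663 = 0.2337

0.2337


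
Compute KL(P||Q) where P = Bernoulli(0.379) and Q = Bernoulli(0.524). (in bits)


KL = p*log2(p/q) + (1-p)*log2((1-p)/(1-q)) = 0.379*log2(0.379/0.524) + 0.621*log2(0.621/0.476) = 0.0611

0.0611 bits


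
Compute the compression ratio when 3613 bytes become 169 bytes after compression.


Ratio = original / compressed = 3613 / 169 = 21.3787

21.3787


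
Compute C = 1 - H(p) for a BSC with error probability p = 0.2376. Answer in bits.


H(p) = -p*log2(p) - (1-p)*log2(1-p) = -0.2376*log2(0.2376) - 0.7624*log2(0.7624) = 0.492638 + 0.298388 = 0.791. C = 1 - H(p) = 1 - 0.791 = 0.209

0.209 bits


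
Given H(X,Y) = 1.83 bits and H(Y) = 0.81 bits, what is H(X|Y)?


H(X|Y) = H(X,Y) - H(Y) = 1.83 - 0.81 = 1.02

1.02 bits


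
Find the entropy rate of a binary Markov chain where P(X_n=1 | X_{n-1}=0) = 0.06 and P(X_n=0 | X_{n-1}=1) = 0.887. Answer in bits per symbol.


Stationary distribution: pi_0 = p10/(p01+p10) = 0.9366, pi_1 = 0.0634. Entropy rate H' = pi_0*H(p01) + pi_1*H(p10) = 0.9366*0.3274 + 0.0634*0.5089 = 0.3389

0.3389 bits/symbol


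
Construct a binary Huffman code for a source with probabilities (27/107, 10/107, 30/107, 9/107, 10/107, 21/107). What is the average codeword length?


Huffman construction (repeatedly merge the two least-probable nodes; each merge adds 1 bit to every symbol beneath it): 9/107 + 10/107 = 19/107; 10/107 + 19/107 = 29/107; 21/107 + 27/107 = 48/107; 29/107 + 30/107 = 59/107; 48/107 + 59/107 = 1. Resulting codeword lengths (in the order the probabilities were given): (2, 4, 2, 4, 3, 2). L_avg = sum(p_i * l_i) = 27/107*2 + 10/107*4 + 30/107*2 + 9/107*4 + 10/107*3 + 21/107*2 = 262/107 = 2.4486

2.4486 bits


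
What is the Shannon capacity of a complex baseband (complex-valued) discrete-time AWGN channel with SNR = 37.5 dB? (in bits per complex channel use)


SNR_linear = 10^(37.5/10) = 5623.4133; C = log2(1 + SNR_linear) = log2(1 + 5623.4133) = 12.4575

12.4575 bits/channel use


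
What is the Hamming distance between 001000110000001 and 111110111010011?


Count differing positions: ^ ^ . ^ ^ . . . ^ . ^ . . ^ . = 7 differences

7


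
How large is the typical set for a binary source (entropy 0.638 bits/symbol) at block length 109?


log2|A_typical| = nH = 109 * 0.638 = 69.542, so |A_typical| ~ 2^69.542 = 8.595e+20

8.595e+20


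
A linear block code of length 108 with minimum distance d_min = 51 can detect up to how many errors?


Detection capability = d_min - 1 = 51 - 1 = 50

50 errors


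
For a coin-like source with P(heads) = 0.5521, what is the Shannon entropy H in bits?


H = -p*log2(p) - (1-p)*log2(1-p). -0.5521*log2(0.5521) = 0.473149; -0.4479*log2(0.4479) = 0.519005. H = 0.473149 + 0.519005 = 0.9922

0.9922 bits


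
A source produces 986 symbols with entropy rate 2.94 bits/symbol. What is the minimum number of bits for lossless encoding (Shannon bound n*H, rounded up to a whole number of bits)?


Minimum bits >= n * H = 986 * 2.94 = 2898.84, rounded up to a whole number of bits = 2899

2899 bits


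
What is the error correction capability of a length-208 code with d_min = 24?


Correction capability = floor((d-1)/2) = floor((24-1)/2) = 11

11 errors


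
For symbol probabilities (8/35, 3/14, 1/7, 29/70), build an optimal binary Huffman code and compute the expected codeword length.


Huffman construction (repeatedly merge the two least-probable nodes; each merge adds 1 bit to every symbol beneath it): 1/7 + 3/14 = 5/14; 8/35 + 5/14 = 41/70; 29/70 + 41/70 = 1. Resulting codeword lengths (in the order the probabilities were given): (2, 3, 3, 1). L_avg = sum(p_i * l_i) = 8/35*2 + 3/14*3 + 1/7*3 + 29/70*1 = 68/35 = 1.9429

1.9429 bits


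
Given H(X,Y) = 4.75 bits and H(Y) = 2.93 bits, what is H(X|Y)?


H(X|Y) = H(X,Y) - H(Y) = 4.75 - 2.93 = 1.82

1.82 bits


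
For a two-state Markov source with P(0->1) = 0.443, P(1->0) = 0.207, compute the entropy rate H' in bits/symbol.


Stationary distribution: pi_0 = p10/(p01+p10) = 0.3185, pi_1 = 0.6815. Entropy rate H' = pi_0*H(p01) + pi_1*H(p10) = 0.3185*0.9906 + 0.6815*0.7357 = 0.8169

0.8169 bits/symbol


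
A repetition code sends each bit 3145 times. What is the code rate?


Rate = k/n = 1/3145

1/3145


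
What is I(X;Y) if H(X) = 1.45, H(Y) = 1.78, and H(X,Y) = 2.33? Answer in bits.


I(X;Y) = H(X) + H(Y) - H(X,Y) = 1.45 + 1.78 - 2.33 = 0.9

0.9 bits


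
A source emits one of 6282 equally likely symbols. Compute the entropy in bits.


H = log2(n) = log2(6282) = 12.617

12.617 bits


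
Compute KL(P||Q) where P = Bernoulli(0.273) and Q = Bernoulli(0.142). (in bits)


KL = p*log2(p/q) + (1-p)*log2((1-p)/(1-q)) = 0.273*log2(0.273/0.142) + 0.727*log2(0.727/0.858) = 0.0837

0.0837 bits


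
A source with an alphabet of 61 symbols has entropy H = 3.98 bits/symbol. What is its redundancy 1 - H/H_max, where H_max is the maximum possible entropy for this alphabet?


H_max = log2(K) = log2(61) = 5.9307 bits/symbol. Redundancy = 1 - H/H_max = 1 - 3.98/5.9307 = 1 - 0.6711 = 0.3289

0.3289


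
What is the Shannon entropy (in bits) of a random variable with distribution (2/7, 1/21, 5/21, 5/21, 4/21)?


H = -sum(p_i * log2(p_i)). Terms: -(2/7)*log2(2/7) = 0.516387; -(1/21)*log2(1/21) = 0.209158; -(5/21)*log2(5/21) = 0.492950; -(5/21)*log2(5/21) = 0.492950; -(4/21)*log2(4/21) = 0.455680. H = 0.516387 + 0.209158 + 0.492950 + 0.492950 + 0.455680 = 2.1671

2.1671 bits


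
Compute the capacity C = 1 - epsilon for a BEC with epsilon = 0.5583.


C = 1 - epsilon = 1 - 0.5583 = 0.4417

0.4417 bits


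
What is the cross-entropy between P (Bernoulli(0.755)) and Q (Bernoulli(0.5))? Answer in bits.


H(P,Q) = -p*log2(q) - (1-p)*log2(1-q). -0.755*log2(0.5) = 0.755000; -0.245*log2(0.5) = 0.245000. H(P,Q) = 0.755000 + 0.245000 = 1.0

1.0 bits


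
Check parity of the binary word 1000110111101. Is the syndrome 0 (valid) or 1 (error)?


Syndrome = XOR of all bits = 1 XOR 0 XOR 0 XOR 0 XOR 1 XOR 1 XOR 0 XOR 1 XOR 1 XOR 1 XOR 1 XOR 0 XOR 1 = 0

0


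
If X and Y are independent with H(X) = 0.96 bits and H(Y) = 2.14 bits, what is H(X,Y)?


For independent variables, H(X,Y) = H(X) + H(Y) = 0.96 + 2.14 = 3.1

3.1 bits


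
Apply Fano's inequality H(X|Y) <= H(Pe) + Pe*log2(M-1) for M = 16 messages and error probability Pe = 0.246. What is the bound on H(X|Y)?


H(Pe) = -Pe*log2(Pe) - (1-Pe)*log2(1-Pe) = -0.246*log2(0.246) - 0.754*log2(0.754) = 0.497724 + 0.307152 = 0.8049. Pe*log2(M-1) = 0.246*log2(15) = 0.961095. Bound = H(Pe) + Pe*log2(M-1) = 0.497724 + 0.307152 + 0.961095 = 1.766

1.766 bits


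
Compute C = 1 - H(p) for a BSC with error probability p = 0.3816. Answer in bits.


H(p) = -p*log2(p) - (1-p)*log2(1-p) = -0.3816*log2(0.3816) - 0.6184*log2(0.6184) = 0.530373 + 0.428791 = 0.9592. C = 1 - H(p) = 1 - 0.9592 = 0.0408

0.0408 bits


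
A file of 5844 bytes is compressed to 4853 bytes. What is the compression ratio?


Ratio = original / compressed = 5844 / 4853 = 1.2042

1.2042


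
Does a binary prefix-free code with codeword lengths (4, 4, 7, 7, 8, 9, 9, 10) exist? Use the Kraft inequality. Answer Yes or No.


Kraft sum = sum(2^(-l_i)) = 0.1494, need <= 1. Result: satisfied (a binary prefix-free code with these lengths exists)

Yes


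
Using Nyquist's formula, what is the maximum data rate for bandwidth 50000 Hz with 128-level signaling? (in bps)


Rate = 2 * B * log2(M) = 2 * 50000 * 7.0 = 700000.0

700000.0 bps


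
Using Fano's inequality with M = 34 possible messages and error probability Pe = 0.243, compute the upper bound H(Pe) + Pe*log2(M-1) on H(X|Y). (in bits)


H(Pe) = -Pe*log2(Pe) - (1-Pe)*log2(1-Pe) = -0.243*log2(0.243) - 0.757*log2(0.757) = 0.495956 + 0.304038 = 0.8. Pe*log2(M-1) = 0.243*log2(33) = 1.225788. Bound = H(Pe) + Pe*log2(M-1) = 0.495956 + 0.304038 + 1.225788 = 2.0258

2.0258 bits


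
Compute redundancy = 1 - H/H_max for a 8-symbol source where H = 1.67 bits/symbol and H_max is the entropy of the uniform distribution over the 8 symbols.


H_max = log2(K) = log2(8) = 3.0 bits/symbol. Redundancy = 1 - H/H_max = 1 - 1.67/3.0 = 1 - 0.5567 = 0.4433

0.4433


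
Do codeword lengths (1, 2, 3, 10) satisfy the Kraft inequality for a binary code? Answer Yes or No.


Kraft sum = sum(2^(-l_i)) = 0.876, need <= 1. Result: satisfied (a binary prefix-free code with these lengths exists)

Yes


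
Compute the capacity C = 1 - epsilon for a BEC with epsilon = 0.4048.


C = 1 - epsilon = 1 - 0.4048 = 0.5952

0.5952 bits


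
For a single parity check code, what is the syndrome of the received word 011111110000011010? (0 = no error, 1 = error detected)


Syndrome = XOR of all bits = 0 XOR 1 XOR 1 XOR 1 XOR 1 XOR 1 XOR 1 XOR 1 XOR 0 XOR 0 XOR 0 XOR 0 XOR 0 XOR 1 XOR 1 XOR 0 XOR 1 XOR 0 = 0

0


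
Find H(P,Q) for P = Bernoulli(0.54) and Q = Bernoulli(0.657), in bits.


H(P,Q) = -p*log2(q) - (1-p)*log2(1-q). -0.54*log2(0.657) = 0.327259; -0.46*log2(0.343) = 0.710111. H(P,Q) = 0.327259 + 0.710111 = 1.0374

1.0374 bits


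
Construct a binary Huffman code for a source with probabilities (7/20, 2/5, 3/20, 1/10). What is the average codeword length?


Huffman construction (repeatedly merge the two least-probable nodes; each merge adds 1 bit to every symbol beneath it): 1/10 + 3/20 = 1/4; 1/4 + 7/20 = 3/5; 2/5 + 3/5 = 1. Resulting codeword lengths (in the order the probabilities were given): (2, 1, 3, 3). L_avg = sum(p_i * l_i) = 7/20*2 + 2/5*1 + 3/20*3 + 1/10*3 = 37/20 = 1.85

1.85 bits


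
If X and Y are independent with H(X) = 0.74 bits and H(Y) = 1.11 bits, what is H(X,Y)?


For independent variables, H(X,Y) = H(X) + H(Y) = 0.74 + 1.11 = 1.85

1.85 bits


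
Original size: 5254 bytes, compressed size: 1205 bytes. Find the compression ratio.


Ratio = original / compressed = 5254 / 1205 = 4.3602

4.3602


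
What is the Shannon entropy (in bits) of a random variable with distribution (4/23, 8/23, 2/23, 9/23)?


H = -sum(p_i * log2(p_i)). Terms: -(4/23)*log2(4/23) = 0.438880; -(8/23)*log2(8/23) = 0.529935; -(2/23)*log2(2/23) = 0.306397; -(9/23)*log2(9/23) = 0.529684. H = 0.438880 + 0.529935 + 0.306397 + 0.529684 = 1.8049

1.8049 bits


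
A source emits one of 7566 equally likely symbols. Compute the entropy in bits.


H = log2(n) = log2(7566) = 12.8853

12.8853 bits


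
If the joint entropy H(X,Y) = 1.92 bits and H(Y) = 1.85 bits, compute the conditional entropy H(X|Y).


H(X|Y) = H(X,Y) - H(Y) = 1.92 - 1.85 = 0.07

0.07 bits


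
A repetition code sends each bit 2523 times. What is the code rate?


Rate = k/n = 1/2523

1/2523


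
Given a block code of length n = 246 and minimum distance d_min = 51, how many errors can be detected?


Detection capability = d_min - 1 = 51 - 1 = 50

50 errors


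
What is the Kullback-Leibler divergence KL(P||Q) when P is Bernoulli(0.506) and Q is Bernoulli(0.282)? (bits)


KL = p*log2(p/q) + (1-p)*log2((1-p)/(1-q)) = 0.506*log2(0.506/0.282) + 0.494*log2(0.494/0.718) = 0.1603

0.1603 bits


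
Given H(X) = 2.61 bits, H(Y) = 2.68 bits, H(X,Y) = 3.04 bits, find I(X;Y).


I(X;Y) = H(X) + H(Y) - H(X,Y) = 2.61 + 2.68 - 3.04 = 2.25

2.25 bits


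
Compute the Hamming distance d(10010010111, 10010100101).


Count differing positions: . . . . . ^ ^ . . ^ . = 3 differences

3


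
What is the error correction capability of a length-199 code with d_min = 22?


Correction capability = floor((d-1)/2) = floor((22-1)/2) = 10

10 errors


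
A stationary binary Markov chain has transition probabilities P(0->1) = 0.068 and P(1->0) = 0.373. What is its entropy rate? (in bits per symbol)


Stationary distribution: pi_0 = p10/(p01+p10) = 0.8458, pi_1 = 0.1542. Entropy rate H' = pi_0*H(p01) + pi_1*H(p10) = 0.8458*0.3584 + 0.1542*0.9529 = 0.4501

0.4501 bits/symbol


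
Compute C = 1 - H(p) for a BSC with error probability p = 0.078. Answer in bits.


H(p) = -p*log2(p) - (1-p)*log2(1-p) = -0.078*log2(0.078) - 0.922*log2(0.922) = 0.287070 + 0.108023 = 0.3951. C = 1 - H(p) = 1 - 0.3951 = 0.6049

0.6049 bits


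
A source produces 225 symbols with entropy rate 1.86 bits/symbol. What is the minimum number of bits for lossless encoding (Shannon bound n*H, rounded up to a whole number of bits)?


Minimum bits >= n * H = 225 * 1.86 = 418.5, rounded up to a whole number of bits = 419

419 bits


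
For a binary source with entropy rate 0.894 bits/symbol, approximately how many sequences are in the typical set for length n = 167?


log2|A_typical| = nH = 167 * 0.894 = 149.298, so |A_typical| ~ 2^149.298 = 8.774e+44

8.774e+44


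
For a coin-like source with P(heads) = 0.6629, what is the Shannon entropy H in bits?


H = -p*log2(p) - (1-p)*log2(1-p). -0.6629*log2(0.6629) = 0.393190; -0.3371*log2(0.3371) = 0.528826. H = 0.393190 + 0.528826 = 0.922

0.922 bits


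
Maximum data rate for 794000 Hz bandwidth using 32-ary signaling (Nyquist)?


Rate = 2 * B * log2(M) = 2 * 794000 * 5.0 = 7940000.0

7940000.0 bps


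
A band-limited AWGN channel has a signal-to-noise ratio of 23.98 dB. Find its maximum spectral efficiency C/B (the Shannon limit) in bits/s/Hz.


SNR_linear = 10^(23.98/10) = 250.0345; C/B = log2(1 + SNR_linear) = log2(1 + 250.0345) = 7.9717

7.9717 bits/s/Hz


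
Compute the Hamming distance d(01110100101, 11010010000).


Count differing positions: ^ . ^ . . ^ ^ . ^ . ^ = 6 differences

6


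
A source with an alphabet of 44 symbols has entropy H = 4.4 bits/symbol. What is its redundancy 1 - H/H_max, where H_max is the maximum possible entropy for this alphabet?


H_max = log2(K) = log2(44) = 5.4594 bits/symbol. Redundancy = 1 - H/H_max = 1 - 4.4/5.4594 = 1 - 0.8059 = 0.1941

0.1941


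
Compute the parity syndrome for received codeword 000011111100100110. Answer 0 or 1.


Syndrome = XOR of all bits = 0 XOR 0 XOR 0 XOR 0 XOR 1 XOR 1 XOR 1 XOR 1 XOR 1 XOR 1 XOR 0 XOR 0 XOR 1 XOR 0 XOR 0 XOR 1 XOR 1 XOR 0 = 1

1


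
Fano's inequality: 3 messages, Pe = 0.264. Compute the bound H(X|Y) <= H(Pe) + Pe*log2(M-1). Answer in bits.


H(Pe) = -Pe*log2(Pe) - (1-Pe)*log2(1-Pe) = -0.264*log2(0.264) - 0.736*log2(0.736) = 0.507247 + 0.325476 = 0.8327. Pe*log2(M-1) = 0.264*log2(2) = 0.264000. Bound = H(Pe) + Pe*log2(M-1) = 0.507247 + 0.325476 + 0.264000 = 1.0967

1.0967 bits


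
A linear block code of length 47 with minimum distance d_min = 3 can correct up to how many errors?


Correction capability = floor((d-1)/2) = floor((3-1)/2) = 1

1 errors


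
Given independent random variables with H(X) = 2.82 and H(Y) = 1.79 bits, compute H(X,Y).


For independent variables, H(X,Y) = H(X) + H(Y) = 2.82 + 1.79 = 4.61

4.61 bits


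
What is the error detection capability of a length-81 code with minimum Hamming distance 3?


Detection capability = d_min - 1 = 3 - 1 = 2

2 errors


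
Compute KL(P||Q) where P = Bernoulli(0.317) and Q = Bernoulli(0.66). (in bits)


KL = p*log2(p/q) + (1-p)*log2((1-p)/(1-q)) = 0.317*log2(0.317/0.66) + 0.683*log2(0.683/0.34) = 0.352

0.352 bits


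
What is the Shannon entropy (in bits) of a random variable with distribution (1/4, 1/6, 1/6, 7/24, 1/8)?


H = -sum(p_i * log2(p_i)). Terms: -(1/4)*log2(1/4) = 0.500000; -(1/6)*log2(1/6) = 0.430827; -(1/6)*log2(1/6) = 0.430827; -(7/24)*log2(7/24) = 0.518469; -(1/8)*log2(1/8) = 0.375000. H = 0.500000 + 0.430827 + 0.430827 + 0.518469 + 0.375000 = 2.2551

2.2551 bits


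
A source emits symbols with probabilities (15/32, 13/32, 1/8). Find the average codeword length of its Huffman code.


Huffman construction (repeatedly merge the two least-probable nodes; each merge adds 1 bit to every symbol beneath it): 1/8 + 13/32 = 17/32; 15/32 + 17/32 = 1. Resulting codeword lengths (in the order the probabilities were given): (1, 2, 2). L_avg = sum(p_i * l_i) = 15/32*1 + 13/32*2 + 1/8*2 = 49/32 = 1.5312

1.5312 bits


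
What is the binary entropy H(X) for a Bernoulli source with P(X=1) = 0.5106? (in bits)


H = -p*log2(p) - (1-p)*log2(1-p). -0.5106*log2(0.5106) = 0.495146; -0.4894*log2(0.4894) = 0.504529. H = 0.495146 + 0.504529 = 0.9997

0.9997 bits


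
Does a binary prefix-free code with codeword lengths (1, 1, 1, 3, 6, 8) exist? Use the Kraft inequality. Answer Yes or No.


Kraft sum = sum(2^(-l_i)) = 1.6445, need <= 1. Result: violated (a binary prefix-free code with these lengths cannot exist)

No


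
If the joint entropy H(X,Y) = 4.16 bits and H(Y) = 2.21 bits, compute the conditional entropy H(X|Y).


H(X|Y) = H(X,Y) - H(Y) = 4.16 - 2.21 = 1.95

1.95 bits


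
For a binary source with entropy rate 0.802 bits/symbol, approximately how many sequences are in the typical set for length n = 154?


log2|A_typical| = nH = 154 * 0.802 = 123.508, so |A_typical| ~ 2^123.508 = 1.512e+37

1.512e+37


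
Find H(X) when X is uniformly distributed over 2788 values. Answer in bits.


H = log2(n) = log2(2788) = 11.445

11.445 bits


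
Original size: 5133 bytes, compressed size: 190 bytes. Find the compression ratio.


Ratio = original / compressed = 5133 / 190 = 27.0158

27.0158


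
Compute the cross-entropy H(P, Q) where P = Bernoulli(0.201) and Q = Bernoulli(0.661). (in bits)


H(P,Q) = -p*log2(q) - (1-p)*log2(1-q). -0.201*log2(0.661) = 0.120053; -0.799*log2(0.339) = 1.246954. H(P,Q) = 0.120053 + 1.246954 = 1.367

1.367 bits


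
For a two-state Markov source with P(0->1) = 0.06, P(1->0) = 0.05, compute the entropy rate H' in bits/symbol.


Stationary distribution: pi_0 = p10/(p01+p10) = 0.4545, pi_1 = 0.5455. Entropy rate H' = pi_0*H(p01) + pi_1*H(p10) = 0.4545*0.3274 + 0.5455*0.2864 = 0.3051

0.3051 bits/symbol


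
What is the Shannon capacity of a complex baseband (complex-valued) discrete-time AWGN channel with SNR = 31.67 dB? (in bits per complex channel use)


SNR_linear = 10^(31.67/10) = 1468.9263; C = log2(1 + SNR_linear) = log2(1 + 1468.9263) = 10.5215

10.5215 bits/channel use


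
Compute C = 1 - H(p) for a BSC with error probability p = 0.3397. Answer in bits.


H(p) = -p*log2(p) - (1-p)*log2(1-p) = -0.3397*log2(0.3397) - 0.6603*log2(0.6603) = 0.529139 + 0.395392 = 0.9245. C = 1 - H(p) = 1 - 0.9245 = 0.0755

0.0755 bits


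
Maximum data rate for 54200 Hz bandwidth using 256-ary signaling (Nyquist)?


Rate = 2 * B * log2(M) = 2 * 54200 * 8.0 = 867200.0

867200.0 bps


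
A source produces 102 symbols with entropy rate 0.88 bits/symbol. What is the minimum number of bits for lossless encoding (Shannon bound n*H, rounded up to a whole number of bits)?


Minimum bits >= n * H = 102 * 0.88 = 89.76, rounded up to a whole number of bits = 90

90 bits


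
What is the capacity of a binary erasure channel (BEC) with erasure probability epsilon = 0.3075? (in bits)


C = 1 - epsilon = 1 - 0.3075 = 0.6925

0.6925 bits


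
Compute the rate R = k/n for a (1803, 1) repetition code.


Rate = k/n = 1/1803

1/1803


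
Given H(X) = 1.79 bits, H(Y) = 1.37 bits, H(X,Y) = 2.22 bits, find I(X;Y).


I(X;Y) = H(X) + H(Y) - H(X,Y) = 1.79 + 1.37 - 2.22 = 0.94

0.94 bits


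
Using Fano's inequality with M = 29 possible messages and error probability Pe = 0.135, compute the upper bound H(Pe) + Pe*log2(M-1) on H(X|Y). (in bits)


H(Pe) = -Pe*log2(Pe) - (1-Pe)*log2(1-Pe) = -0.135*log2(0.135) - 0.865*log2(0.865) = 0.390011 + 0.180982 = 0.571. Pe*log2(M-1) = 0.135*log2(28) = 0.648993. Bound = H(Pe) + Pe*log2(M-1) = 0.390011 + 0.180982 + 0.648993 = 1.22

1.22 bits


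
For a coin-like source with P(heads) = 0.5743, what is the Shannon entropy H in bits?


H = -p*log2(p) - (1-p)*log2(1-p). -0.5743*log2(0.5743) = 0.459511; -0.4257*log2(0.4257) = 0.524501. H = 0.459511 + 0.524501 = 0.984

0.984 bits
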